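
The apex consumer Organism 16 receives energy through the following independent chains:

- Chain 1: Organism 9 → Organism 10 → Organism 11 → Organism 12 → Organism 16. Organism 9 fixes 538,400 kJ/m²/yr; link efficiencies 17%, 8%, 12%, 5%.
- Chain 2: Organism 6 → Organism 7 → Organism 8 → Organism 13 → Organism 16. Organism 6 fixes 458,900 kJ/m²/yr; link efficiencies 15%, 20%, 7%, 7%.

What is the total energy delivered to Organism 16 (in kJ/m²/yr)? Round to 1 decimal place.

111.4 kJ/m²/yr

Chain 1: 538400 × 0.17 × 0.08 × 0.12 × 0.05 = 43.93344 kJ/m²/yr
Chain 2: 458900 × 0.15 × 0.2 × 0.07 × 0.07 = 67.4583 kJ/m²/yr
Total at Organism 16: 43.93344 + 67.4583 = 111.39174 kJ/m²/yr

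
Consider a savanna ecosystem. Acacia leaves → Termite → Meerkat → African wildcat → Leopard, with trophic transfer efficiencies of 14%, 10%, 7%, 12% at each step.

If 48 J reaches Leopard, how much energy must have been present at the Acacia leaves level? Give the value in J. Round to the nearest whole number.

Cumulative transfer efficiency: 0.14 × 0.1 × 0.07 × 0.12 = 0.0001176
Acacia leaves energy = 48 / 0.0001176 = 408163 J

408163 J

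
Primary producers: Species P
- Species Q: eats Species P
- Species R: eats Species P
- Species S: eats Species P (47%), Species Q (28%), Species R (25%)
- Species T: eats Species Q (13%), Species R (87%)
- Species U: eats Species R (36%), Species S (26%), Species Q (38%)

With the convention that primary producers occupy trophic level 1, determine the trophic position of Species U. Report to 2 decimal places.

Species Q: 1 + 1 = 2
Species R: 1 + 1 = 2
Species S: 1 + (0.47×1 + 0.28×2 + 0.25×2) = 2.53
Species T: 1 + (0.13×2 + 0.87×2) = 3
Species U: 1 + (0.36×2 + 0.26×2.53 + 0.38×2) = 3.1378

3.14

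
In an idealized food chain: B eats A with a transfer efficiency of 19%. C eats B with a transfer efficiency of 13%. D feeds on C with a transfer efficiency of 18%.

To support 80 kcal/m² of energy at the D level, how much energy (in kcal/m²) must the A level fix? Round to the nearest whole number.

Cumulative transfer efficiency: 0.19 × 0.13 × 0.18 = 0.004446
A energy = 80 / 0.004446 = 17994 kcal/m²

17994 kcal/m²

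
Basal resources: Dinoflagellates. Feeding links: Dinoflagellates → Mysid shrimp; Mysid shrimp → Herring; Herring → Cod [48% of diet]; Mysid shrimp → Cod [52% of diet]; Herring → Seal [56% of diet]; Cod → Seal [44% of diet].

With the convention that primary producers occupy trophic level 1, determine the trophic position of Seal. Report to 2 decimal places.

Mysid shrimp: 1 + 1 = 2
Herring: 1 + 2 = 3
Cod: 1 + (0.48×3 + 0.52×2) = 3.48
Seal: 1 + (0.56×3 + 0.44×3.48) = 4.2112

4.21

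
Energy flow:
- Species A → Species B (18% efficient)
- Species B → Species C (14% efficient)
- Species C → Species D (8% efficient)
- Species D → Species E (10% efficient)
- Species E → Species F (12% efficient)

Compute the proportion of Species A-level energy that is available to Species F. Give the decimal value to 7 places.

Product of link efficiencies: 0.18 × 0.14 × 0.08 × 0.1 × 0.12 = 0.000024192

0.0000242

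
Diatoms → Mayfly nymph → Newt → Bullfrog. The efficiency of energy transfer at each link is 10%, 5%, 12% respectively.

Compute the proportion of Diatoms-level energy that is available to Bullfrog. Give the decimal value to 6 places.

Product of link efficiencies: 0.1 × 0.05 × 0.12 = 0.0006

0.000600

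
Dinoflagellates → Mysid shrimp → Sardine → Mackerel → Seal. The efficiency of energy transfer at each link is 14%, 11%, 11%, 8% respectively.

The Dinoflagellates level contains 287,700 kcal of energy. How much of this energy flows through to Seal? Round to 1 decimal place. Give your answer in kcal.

39.0 kcal

Mysid shrimp: 287700 × 0.14 = 40278 kcal
Sardine: 40278 × 0.11 = 4430.58 kcal
Mackerel: 4430.58 × 0.11 = 487.3638 kcal
Seal: 487.3638 × 0.08 = 38.989104 kcal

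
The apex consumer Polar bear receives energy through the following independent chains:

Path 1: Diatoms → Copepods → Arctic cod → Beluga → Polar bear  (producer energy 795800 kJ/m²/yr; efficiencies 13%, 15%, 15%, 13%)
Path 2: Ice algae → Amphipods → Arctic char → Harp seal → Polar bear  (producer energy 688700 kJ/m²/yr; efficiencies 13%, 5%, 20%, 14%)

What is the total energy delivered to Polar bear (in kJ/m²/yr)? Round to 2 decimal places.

Path 1: 795800 × 0.13 × 0.15 × 0.15 × 0.13 = 302.60295 kJ/m²/yr
Path 2: 688700 × 0.13 × 0.05 × 0.2 × 0.14 = 125.3434 kJ/m²/yr
Total at Polar bear: 302.60295 + 125.3434 = 427.94635 kJ/m²/yr

427.95 kJ/m²/yr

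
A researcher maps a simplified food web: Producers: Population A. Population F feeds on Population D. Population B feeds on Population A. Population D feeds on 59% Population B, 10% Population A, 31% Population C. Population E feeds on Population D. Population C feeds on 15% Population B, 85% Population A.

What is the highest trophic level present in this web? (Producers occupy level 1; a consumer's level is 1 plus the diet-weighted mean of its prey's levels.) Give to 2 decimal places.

Population B: 1 + 1 = 2
Population C: 1 + (0.15×2 + 0.85×1) = 2.15
Population D: 1 + (0.59×2 + 0.1×1 + 0.31×2.15) = 2.9465
Population E: 1 + 2.9465 = 3.9465
Population F: 1 + 2.9465 = 3.9465

3.95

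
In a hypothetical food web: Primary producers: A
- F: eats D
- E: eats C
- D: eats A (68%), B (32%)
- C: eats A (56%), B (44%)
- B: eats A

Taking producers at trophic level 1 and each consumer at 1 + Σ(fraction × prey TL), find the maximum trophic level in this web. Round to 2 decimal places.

B: 1 + 1 = 2
C: 1 + (0.56×1 + 0.44×2) = 2.44
D: 1 + (0.68×1 + 0.32×2) = 2.32
E: 1 + 2.44 = 3.44
F: 1 + 2.32 = 3.32

3.44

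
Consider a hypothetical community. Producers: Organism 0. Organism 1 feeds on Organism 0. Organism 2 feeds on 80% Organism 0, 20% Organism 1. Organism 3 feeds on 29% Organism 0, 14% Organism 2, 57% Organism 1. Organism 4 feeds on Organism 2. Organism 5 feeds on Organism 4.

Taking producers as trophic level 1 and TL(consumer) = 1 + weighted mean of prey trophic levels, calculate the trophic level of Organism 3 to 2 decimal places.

Organism 1: 1 + 1 = 2
Organism 2: 1 + (0.8×1 + 0.2×2) = 2.2
Organism 3: 1 + (0.29×1 + 0.14×2.2 + 0.57×2) = 2.738
Organism 4: 1 + 2.2 = 3.2
Organism 5: 1 + 3.2 = 4.2

2.74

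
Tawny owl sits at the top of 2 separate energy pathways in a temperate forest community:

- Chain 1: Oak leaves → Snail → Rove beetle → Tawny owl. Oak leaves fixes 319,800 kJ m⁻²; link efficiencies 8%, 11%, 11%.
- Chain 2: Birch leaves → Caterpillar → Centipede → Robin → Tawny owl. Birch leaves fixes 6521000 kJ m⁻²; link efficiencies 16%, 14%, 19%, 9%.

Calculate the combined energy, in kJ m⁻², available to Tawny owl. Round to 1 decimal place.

2807.4 kJ m⁻²

Chain 1: 319800 × 0.08 × 0.11 × 0.11 = 309.5664 kJ m⁻²
Chain 2: 6521000 × 0.16 × 0.14 × 0.19 × 0.09 = 2497.80384 kJ m⁻²
Total at Tawny owl: 309.5664 + 2497.80384 = 2807.37024 kJ m⁻²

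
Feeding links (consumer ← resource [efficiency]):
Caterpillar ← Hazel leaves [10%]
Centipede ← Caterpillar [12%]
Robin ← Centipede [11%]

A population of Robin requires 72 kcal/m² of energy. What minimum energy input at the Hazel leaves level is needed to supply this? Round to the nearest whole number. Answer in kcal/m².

54545 kcal/m²

Cumulative transfer efficiency: 0.1 × 0.12 × 0.11 = 0.00132
Hazel leaves energy = 72 / 0.00132 = 54545 kcal/m²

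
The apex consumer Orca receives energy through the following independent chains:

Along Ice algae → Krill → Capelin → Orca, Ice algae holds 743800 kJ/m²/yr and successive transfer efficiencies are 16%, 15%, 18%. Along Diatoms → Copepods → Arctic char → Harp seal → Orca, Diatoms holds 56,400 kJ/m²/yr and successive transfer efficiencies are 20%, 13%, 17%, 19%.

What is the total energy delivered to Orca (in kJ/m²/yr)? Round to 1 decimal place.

3260.6 kJ/m²/yr

Via Ice algae: 743800 × 0.16 × 0.15 × 0.18 = 3213.216 kJ/m²/yr
Via Diatoms: 56400 × 0.2 × 0.13 × 0.17 × 0.19 = 47.36472 kJ/m²/yr
Total at Orca: 3213.216 + 47.36472 = 3260.58072 kJ/m²/yr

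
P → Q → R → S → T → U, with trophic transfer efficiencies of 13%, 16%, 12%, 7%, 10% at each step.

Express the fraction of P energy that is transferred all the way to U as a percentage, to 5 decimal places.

Product of link efficiencies: 0.13 × 0.16 × 0.12 × 0.07 × 0.1 = 0.000017472
As a percentage: 0.000017472 × 100 = 0.00175%

0.00175%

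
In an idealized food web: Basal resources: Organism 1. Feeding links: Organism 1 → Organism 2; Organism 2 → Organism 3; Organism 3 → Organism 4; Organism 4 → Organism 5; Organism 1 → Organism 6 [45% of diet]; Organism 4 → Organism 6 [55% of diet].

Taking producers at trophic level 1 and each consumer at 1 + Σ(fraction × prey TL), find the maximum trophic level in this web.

Organism 2: 1 + 1 = 2
Organism 3: 1 + 2 = 3
Organism 4: 1 + 3 = 4
Organism 5: 1 + 4 = 5
Organism 6: 1 + (0.45×1 + 0.55×4) = 3.65

5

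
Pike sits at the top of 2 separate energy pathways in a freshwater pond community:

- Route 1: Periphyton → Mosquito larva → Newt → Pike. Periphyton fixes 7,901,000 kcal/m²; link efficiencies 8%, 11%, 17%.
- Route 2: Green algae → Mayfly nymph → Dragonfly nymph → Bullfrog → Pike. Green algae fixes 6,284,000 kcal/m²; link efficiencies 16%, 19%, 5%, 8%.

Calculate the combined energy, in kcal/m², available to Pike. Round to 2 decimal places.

Route 1: 7901000 × 0.08 × 0.11 × 0.17 = 11819.896 kcal/m²
Route 2: 6284000 × 0.16 × 0.19 × 0.05 × 0.08 = 764.1344 kcal/m²
Total at Pike: 11819.896 + 764.1344 = 12584.0304 kcal/m²

12584.03 kcal/m²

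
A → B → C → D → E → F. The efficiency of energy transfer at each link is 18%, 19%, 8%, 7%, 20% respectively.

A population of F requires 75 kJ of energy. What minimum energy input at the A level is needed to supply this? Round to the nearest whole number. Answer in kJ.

Cumulative transfer efficiency: 0.18 × 0.19 × 0.08 × 0.07 × 0.2 = 0.000038304
A energy = 75 / 0.000038304 = 1958020 kJ

1958020 kJ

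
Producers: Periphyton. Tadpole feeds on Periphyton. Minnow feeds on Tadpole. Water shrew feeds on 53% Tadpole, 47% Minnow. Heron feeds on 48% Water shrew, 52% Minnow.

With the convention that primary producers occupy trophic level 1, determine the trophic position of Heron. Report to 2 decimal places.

Tadpole: 1 + 1 = 2
Minnow: 1 + 2 = 3
Water shrew: 1 + (0.53×2 + 0.47×3) = 3.47
Heron: 1 + (0.48×3.47 + 0.52×3) = 4.2256

4.23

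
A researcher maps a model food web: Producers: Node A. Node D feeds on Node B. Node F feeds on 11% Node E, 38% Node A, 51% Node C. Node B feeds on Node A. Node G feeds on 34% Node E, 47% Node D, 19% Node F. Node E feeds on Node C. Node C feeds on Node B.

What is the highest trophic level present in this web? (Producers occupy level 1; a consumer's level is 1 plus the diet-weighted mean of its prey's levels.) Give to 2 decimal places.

Node B: 1 + 1 = 2
Node C: 1 + 2 = 3
Node D: 1 + 2 = 3
Node E: 1 + 3 = 4
Node F: 1 + (0.11×4 + 0.38×1 + 0.51×3) = 3.35
Node G: 1 + (0.34×4 + 0.47×3 + 0.19×3.35) = 4.4065

4.41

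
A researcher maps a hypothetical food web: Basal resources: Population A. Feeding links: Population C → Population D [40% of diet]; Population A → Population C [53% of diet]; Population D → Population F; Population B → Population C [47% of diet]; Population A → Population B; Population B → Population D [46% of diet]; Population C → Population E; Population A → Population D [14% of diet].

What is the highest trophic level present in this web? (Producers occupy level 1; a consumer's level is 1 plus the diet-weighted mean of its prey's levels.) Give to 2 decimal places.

Population B: 1 + 1 = 2
Population C: 1 + (0.53×1 + 0.47×2) = 2.47
Population D: 1 + (0.4×2.47 + 0.46×2 + 0.14×1) = 3.048
Population E: 1 + 2.47 = 3.47
Population F: 1 + 3.048 = 4.048

4.05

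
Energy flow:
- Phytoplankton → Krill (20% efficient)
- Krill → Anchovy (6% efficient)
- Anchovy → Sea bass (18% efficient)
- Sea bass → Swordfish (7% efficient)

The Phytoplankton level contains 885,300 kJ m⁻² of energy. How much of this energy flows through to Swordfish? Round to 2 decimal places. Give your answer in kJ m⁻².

Krill: 885300 × 0.2 = 177060 kJ m⁻²
Anchovy: 177060 × 0.06 = 10623.6 kJ m⁻²
Sea bass: 10623.6 × 0.18 = 1912.248 kJ m⁻²
Swordfish: 1912.248 × 0.07 = 133.85736 kJ m⁻²

133.86 kJ m⁻²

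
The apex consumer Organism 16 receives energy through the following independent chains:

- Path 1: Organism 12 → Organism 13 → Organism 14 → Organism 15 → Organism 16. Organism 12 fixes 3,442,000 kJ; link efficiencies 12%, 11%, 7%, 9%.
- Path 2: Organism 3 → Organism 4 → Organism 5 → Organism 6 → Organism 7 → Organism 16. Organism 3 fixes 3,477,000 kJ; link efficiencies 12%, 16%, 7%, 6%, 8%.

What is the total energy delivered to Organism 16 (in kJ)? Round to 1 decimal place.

308.7 kJ

Path 1: 3442000 × 0.12 × 0.11 × 0.07 × 0.09 = 286.23672 kJ
Path 2: 3477000 × 0.12 × 0.16 × 0.07 × 0.06 × 0.08 = 22.4308224 kJ
Total at Organism 16: 286.23672 + 22.4308224 = 308.6675424 kJ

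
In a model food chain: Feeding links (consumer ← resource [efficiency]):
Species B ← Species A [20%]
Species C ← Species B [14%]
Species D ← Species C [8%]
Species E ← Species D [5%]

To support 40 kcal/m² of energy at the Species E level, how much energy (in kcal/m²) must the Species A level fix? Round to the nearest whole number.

Cumulative transfer efficiency: 0.2 × 0.14 × 0.08 × 0.05 = 0.000112
Species A energy = 40 / 0.000112 = 357143 kcal/m²

357143 kcal/m²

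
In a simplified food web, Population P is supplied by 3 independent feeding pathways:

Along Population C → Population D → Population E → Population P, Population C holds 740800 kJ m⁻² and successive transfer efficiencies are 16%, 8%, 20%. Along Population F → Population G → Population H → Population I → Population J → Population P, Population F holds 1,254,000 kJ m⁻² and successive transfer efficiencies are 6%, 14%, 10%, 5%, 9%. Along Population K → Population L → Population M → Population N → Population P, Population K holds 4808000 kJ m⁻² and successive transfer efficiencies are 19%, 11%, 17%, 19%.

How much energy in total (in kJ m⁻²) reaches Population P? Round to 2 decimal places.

Via Population C: 740800 × 0.16 × 0.08 × 0.2 = 1896.448 kJ m⁻²
Via Population F: 1254000 × 0.06 × 0.14 × 0.1 × 0.05 × 0.09 = 4.74012 kJ m⁻²
Via Population K: 4808000 × 0.19 × 0.11 × 0.17 × 0.19 = 3245.73656 kJ m⁻²
Total at Population P: 1896.448 + 4.74012 + 3245.73656 = 5146.92468 kJ m⁻²

5146.92 kJ m⁻²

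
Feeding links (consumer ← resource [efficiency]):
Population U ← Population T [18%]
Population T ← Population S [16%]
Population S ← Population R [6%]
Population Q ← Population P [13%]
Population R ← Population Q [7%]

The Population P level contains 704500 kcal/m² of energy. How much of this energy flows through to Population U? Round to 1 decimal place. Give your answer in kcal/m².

Population Q: 704500 × 0.13 = 91585 kcal/m²
Population R: 91585 × 0.07 = 6410.95 kcal/m²
Population S: 6410.95 × 0.06 = 384.657 kcal/m²
Population T: 384.657 × 0.16 = 61.54512 kcal/m²
Population U: 61.54512 × 0.18 = 11.0781216 kcal/m²

11.1 kcal/m²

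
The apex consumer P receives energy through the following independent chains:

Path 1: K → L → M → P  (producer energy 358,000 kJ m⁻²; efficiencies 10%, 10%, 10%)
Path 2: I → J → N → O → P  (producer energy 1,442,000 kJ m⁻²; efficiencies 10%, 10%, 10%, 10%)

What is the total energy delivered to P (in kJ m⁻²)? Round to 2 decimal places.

Path 1: 358000 × 0.1 × 0.1 × 0.1 = 358 kJ m⁻²
Path 2: 1442000 × 0.1 × 0.1 × 0.1 × 0.1 = 144.2 kJ m⁻²
Total at P: 358 + 144.2 = 502.2 kJ m⁻²

502.20 kJ m⁻²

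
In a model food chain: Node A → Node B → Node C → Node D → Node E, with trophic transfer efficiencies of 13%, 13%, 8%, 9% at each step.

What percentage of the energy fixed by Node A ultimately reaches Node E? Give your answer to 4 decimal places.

Product of link efficiencies: 0.13 × 0.13 × 0.08 × 0.09 = 0.00012168
As a percentage: 0.00012168 × 100 = 0.0122%

0.0122%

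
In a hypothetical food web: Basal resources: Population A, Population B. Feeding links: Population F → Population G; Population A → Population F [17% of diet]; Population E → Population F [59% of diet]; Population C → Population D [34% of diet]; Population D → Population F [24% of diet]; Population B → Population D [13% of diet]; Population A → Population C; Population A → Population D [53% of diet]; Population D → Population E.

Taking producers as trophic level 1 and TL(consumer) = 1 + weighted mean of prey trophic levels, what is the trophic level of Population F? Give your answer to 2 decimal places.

Population C: 1 + 1 = 2
Population D: 1 + (0.13×1 + 0.34×2 + 0.53×1) = 2.34
Population E: 1 + 2.34 = 3.34
Population F: 1 + (0.59×3.34 + 0.17×1 + 0.24×2.34) = 3.7022
Population G: 1 + 3.7022 = 4.7022

3.70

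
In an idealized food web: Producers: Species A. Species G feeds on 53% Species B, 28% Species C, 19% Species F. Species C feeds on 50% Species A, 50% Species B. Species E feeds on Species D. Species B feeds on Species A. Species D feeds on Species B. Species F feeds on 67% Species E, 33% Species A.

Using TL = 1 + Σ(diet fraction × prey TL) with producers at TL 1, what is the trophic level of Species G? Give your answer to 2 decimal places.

Species B: 1 + 1 = 2
Species C: 1 + (0.5×1 + 0.5×2) = 2.5
Species D: 1 + 2 = 3
Species E: 1 + 3 = 4
Species F: 1 + (0.67×4 + 0.33×1) = 4.01
Species G: 1 + (0.53×2 + 0.28×2.5 + 0.19×4.01) = 3.5219

3.52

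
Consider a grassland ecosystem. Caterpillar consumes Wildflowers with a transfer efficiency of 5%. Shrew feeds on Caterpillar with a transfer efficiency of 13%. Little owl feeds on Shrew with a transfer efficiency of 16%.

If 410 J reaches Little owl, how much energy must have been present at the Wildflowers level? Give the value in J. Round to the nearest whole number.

Cumulative transfer efficiency: 0.05 × 0.13 × 0.16 = 0.00104
Wildflowers energy = 410 / 0.00104 = 394231 J

394231 J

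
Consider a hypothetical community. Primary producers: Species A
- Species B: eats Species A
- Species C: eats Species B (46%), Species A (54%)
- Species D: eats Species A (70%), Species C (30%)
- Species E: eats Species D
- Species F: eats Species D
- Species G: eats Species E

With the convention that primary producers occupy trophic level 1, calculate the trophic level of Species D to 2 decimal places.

Species B: 1 + 1 = 2
Species C: 1 + (0.46×2 + 0.54×1) = 2.46
Species D: 1 + (0.7×1 + 0.3×2.46) = 2.438
Species E: 1 + 2.438 = 3.438
Species F: 1 + 2.438 = 3.438
Species G: 1 + 3.438 = 4.438

2.44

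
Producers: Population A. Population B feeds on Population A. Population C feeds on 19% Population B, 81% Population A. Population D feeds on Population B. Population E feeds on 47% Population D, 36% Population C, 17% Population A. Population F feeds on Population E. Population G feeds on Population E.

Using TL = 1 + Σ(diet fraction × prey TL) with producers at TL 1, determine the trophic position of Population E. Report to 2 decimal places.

3.37

Population B: 1 + 1 = 2
Population C: 1 + (0.19×2 + 0.81×1) = 2.19
Population D: 1 + 2 = 3
Population E: 1 + (0.47×3 + 0.36×2.19 + 0.17×1) = 3.3684
Population F: 1 + 3.3684 = 4.3684
Population G: 1 + 3.3684 = 4.3684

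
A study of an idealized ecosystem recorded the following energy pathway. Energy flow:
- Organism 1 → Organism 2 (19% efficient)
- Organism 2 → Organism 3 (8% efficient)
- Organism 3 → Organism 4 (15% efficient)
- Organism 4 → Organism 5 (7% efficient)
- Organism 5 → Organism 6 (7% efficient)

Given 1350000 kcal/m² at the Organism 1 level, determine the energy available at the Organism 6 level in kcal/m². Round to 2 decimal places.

Organism 2: 1350000 × 0.19 = 256500 kcal/m²
Organism 3: 256500 × 0.08 = 20520 kcal/m²
Organism 4: 20520 × 0.15 = 3078 kcal/m²
Organism 5: 3078 × 0.07 = 215.46 kcal/m²
Organism 6: 215.46 × 0.07 = 15.0822 kcal/m²

15.08 kcal/m²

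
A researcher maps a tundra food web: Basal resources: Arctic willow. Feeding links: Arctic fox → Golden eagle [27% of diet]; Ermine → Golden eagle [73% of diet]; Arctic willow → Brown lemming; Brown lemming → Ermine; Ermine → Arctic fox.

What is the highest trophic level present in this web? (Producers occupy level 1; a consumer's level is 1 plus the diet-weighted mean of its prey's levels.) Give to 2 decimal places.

4.27

Brown lemming: 1 + 1 = 2
Ermine: 1 + 2 = 3
Arctic fox: 1 + 3 = 4
Golden eagle: 1 + (0.27×4 + 0.73×3) = 4.27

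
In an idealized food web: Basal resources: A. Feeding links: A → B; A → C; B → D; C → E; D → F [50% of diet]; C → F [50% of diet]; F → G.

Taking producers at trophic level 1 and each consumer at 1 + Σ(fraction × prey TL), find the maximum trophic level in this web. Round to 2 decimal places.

4.50

B: 1 + 1 = 2
C: 1 + 1 = 2
D: 1 + 2 = 3
E: 1 + 2 = 3
F: 1 + (0.5×3 + 0.5×2) = 3.5
G: 1 + 3.5 = 4.5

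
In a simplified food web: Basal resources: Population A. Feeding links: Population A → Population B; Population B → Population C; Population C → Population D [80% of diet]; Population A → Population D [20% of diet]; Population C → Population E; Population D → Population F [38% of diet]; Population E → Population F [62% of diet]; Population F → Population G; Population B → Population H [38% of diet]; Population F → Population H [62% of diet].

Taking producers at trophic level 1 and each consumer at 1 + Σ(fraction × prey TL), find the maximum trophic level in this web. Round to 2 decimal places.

5.85

Population B: 1 + 1 = 2
Population C: 1 + 2 = 3
Population D: 1 + (0.8×3 + 0.2×1) = 3.6
Population E: 1 + 3 = 4
Population F: 1 + (0.38×3.6 + 0.62×4) = 4.848
Population G: 1 + 4.848 = 5.848
Population H: 1 + (0.38×2 + 0.62×4.848) = 4.76576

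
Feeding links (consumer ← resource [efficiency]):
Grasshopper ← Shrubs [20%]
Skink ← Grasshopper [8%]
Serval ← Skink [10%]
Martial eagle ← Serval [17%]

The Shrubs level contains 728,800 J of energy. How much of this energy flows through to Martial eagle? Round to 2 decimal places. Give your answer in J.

Grasshopper: 728800 × 0.2 = 145760 J
Skink: 145760 × 0.08 = 11660.8 J
Serval: 11660.8 × 0.1 = 1166.08 J
Martial eagle: 1166.08 × 0.17 = 198.2336 J

198.23 J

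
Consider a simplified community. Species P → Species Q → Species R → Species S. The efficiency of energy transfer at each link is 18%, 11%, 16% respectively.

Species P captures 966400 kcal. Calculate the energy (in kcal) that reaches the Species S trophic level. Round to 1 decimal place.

Species Q: 966400 × 0.18 = 173952 kcal
Species R: 173952 × 0.11 = 19134.72 kcal
Species S: 19134.72 × 0.16 = 3061.5552 kcal

3061.6 kcal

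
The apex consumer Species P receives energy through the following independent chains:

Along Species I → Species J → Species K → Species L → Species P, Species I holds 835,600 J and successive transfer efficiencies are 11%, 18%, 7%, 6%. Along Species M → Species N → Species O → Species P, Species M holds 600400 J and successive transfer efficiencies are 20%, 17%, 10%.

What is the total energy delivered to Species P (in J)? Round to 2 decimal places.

2110.85 J

Via Species I: 835600 × 0.11 × 0.18 × 0.07 × 0.06 = 69.488496 J
Via Species M: 600400 × 0.2 × 0.17 × 0.1 = 2041.36 J
Total at Species P: 69.488496 + 2041.36 = 2110.848496 J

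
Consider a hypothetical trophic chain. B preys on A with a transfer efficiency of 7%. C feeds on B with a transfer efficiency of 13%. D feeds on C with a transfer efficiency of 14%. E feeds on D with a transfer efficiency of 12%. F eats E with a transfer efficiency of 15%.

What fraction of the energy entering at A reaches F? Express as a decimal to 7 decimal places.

Product of link efficiencies: 0.07 × 0.13 × 0.14 × 0.12 × 0.15 = 0.000022932

0.0000229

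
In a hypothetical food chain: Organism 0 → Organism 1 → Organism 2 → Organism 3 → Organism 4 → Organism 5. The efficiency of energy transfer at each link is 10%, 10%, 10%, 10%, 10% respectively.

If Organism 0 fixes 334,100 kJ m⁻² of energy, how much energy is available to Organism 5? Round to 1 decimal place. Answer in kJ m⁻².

3.3 kJ m⁻²

Organism 1: 334100 × 0.1 = 33410 kJ m⁻²
Organism 2: 33410 × 0.1 = 3341 kJ m⁻²
Organism 3: 3341 × 0.1 = 334.1 kJ m⁻²
Organism 4: 334.1 × 0.1 = 33.41 kJ m⁻²
Organism 5: 33.41 × 0.1 = 3.341 kJ m⁻²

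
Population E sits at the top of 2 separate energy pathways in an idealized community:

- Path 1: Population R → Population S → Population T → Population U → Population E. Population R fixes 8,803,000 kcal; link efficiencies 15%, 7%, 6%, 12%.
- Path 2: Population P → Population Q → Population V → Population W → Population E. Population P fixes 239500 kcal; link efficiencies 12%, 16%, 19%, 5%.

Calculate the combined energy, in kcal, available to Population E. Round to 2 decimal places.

Path 1: 8803000 × 0.15 × 0.07 × 0.06 × 0.12 = 665.5068 kcal
Path 2: 239500 × 0.12 × 0.16 × 0.19 × 0.05 = 43.6848 kcal
Total at Population E: 665.5068 + 43.6848 = 709.1916 kcal

709.19 kcal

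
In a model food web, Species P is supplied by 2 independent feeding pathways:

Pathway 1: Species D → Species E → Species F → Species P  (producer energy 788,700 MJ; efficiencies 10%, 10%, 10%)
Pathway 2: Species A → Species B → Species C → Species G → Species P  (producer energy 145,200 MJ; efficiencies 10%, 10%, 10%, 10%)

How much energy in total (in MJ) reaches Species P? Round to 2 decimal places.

803.22 MJ

Pathway 1: 788700 × 0.1 × 0.1 × 0.1 = 788.7 MJ
Pathway 2: 145200 × 0.1 × 0.1 × 0.1 × 0.1 = 14.52 MJ
Total at Species P: 788.7 + 14.52 = 803.22 MJ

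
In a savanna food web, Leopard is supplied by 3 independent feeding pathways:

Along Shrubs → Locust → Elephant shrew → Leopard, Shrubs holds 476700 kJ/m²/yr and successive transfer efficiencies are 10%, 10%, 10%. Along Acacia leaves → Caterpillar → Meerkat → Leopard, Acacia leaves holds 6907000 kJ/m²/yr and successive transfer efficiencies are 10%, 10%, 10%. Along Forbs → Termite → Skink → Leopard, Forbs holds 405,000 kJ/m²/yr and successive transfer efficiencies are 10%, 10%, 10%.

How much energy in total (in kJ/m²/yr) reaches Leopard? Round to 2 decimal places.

7788.70 kJ/m²/yr

Via Shrubs: 476700 × 0.1 × 0.1 × 0.1 = 476.7 kJ/m²/yr
Via Acacia leaves: 6907000 × 0.1 × 0.1 × 0.1 = 6907 kJ/m²/yr
Via Forbs: 405000 × 0.1 × 0.1 × 0.1 = 405 kJ/m²/yr
Total at Leopard: 476.7 + 6907 + 405 = 7788.7 kJ/m²/yr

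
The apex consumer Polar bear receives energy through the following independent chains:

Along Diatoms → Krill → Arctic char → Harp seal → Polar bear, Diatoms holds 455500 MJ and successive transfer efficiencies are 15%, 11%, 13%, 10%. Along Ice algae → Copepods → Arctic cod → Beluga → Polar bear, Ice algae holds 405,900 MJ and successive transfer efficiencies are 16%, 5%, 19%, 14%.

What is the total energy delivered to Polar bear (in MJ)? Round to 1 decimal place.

184.1 MJ

Via Diatoms: 455500 × 0.15 × 0.11 × 0.13 × 0.1 = 97.70475 MJ
Via Ice algae: 405900 × 0.16 × 0.05 × 0.19 × 0.14 = 86.37552 MJ
Total at Polar bear: 97.70475 + 86.37552 = 184.08027 MJ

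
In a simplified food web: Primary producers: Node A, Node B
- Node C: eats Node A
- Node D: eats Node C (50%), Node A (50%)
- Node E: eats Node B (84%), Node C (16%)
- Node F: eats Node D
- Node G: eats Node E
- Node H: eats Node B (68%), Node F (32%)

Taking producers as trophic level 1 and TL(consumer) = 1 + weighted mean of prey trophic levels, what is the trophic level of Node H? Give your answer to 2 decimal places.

2.80

Node C: 1 + 1 = 2
Node D: 1 + (0.5×2 + 0.5×1) = 2.5
Node E: 1 + (0.84×1 + 0.16×2) = 2.16
Node F: 1 + 2.5 = 3.5
Node G: 1 + 2.16 = 3.16
Node H: 1 + (0.68×1 + 0.32×3.5) = 2.8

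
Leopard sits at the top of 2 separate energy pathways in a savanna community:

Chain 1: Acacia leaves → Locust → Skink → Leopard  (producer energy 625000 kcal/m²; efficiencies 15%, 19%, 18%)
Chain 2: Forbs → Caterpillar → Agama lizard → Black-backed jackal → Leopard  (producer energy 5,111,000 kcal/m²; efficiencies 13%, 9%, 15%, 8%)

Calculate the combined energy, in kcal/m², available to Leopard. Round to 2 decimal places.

3923.83 kcal/m²

Chain 1: 625000 × 0.15 × 0.19 × 0.18 = 3206.25 kcal/m²
Chain 2: 5111000 × 0.13 × 0.09 × 0.15 × 0.08 = 717.5844 kcal/m²
Total at Leopard: 3206.25 + 717.5844 = 3923.8344 kcal/m²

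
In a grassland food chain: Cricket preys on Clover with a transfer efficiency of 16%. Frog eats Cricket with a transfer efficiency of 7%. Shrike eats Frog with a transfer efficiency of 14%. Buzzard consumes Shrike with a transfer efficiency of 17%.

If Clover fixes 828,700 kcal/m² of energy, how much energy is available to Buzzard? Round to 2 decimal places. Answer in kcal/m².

Cricket: 828700 × 0.16 = 132592 kcal/m²
Frog: 132592 × 0.07 = 9281.44 kcal/m²
Shrike: 9281.44 × 0.14 = 1299.4016 kcal/m²
Buzzard: 1299.4016 × 0.17 = 220.898272 kcal/m²

220.90 kcal/m²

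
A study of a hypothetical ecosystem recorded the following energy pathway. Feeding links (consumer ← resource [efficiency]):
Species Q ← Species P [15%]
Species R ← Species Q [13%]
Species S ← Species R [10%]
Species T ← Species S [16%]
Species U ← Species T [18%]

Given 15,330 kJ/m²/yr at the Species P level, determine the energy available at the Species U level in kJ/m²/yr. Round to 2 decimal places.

Species Q: 15330 × 0.15 = 2299.5 kJ/m²/yr
Species R: 2299.5 × 0.13 = 298.935 kJ/m²/yr
Species S: 298.935 × 0.1 = 29.8935 kJ/m²/yr
Species T: 29.8935 × 0.16 = 4.78296 kJ/m²/yr
Species U: 4.78296 × 0.18 = 0.8609328 kJ/m²/yr

0.86 kJ/m²/yr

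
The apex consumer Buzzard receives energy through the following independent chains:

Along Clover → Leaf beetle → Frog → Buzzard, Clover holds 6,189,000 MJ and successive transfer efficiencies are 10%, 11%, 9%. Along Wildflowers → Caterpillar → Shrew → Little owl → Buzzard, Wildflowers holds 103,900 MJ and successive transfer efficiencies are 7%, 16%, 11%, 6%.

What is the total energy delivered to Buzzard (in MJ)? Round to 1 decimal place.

Via Clover: 6189000 × 0.1 × 0.11 × 0.09 = 6127.11 MJ
Via Wildflowers: 103900 × 0.07 × 0.16 × 0.11 × 0.06 = 7.680288 MJ
Total at Buzzard: 6127.11 + 7.680288 = 6134.790288 MJ

6134.8 MJ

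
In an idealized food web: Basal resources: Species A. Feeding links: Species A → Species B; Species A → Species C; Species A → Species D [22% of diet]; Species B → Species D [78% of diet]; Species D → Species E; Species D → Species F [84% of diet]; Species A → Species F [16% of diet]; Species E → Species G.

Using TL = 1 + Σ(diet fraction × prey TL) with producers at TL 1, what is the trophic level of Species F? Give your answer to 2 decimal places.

3.50

Species B: 1 + 1 = 2
Species C: 1 + 1 = 2
Species D: 1 + (0.22×1 + 0.78×2) = 2.78
Species E: 1 + 2.78 = 3.78
Species F: 1 + (0.84×2.78 + 0.16×1) = 3.4952
Species G: 1 + 3.78 = 4.78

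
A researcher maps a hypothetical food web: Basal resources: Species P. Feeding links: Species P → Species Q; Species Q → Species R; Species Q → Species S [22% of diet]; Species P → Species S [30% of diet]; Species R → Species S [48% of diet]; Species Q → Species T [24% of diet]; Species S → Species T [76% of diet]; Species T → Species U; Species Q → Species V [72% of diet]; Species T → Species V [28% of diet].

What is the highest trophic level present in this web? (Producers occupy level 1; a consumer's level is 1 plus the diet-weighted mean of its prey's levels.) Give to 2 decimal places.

4.90

Species Q: 1 + 1 = 2
Species R: 1 + 2 = 3
Species S: 1 + (0.22×2 + 0.3×1 + 0.48×3) = 3.18
Species T: 1 + (0.24×2 + 0.76×3.18) = 3.8968
Species U: 1 + 3.8968 = 4.8968
Species V: 1 + (0.72×2 + 0.28×3.8968) = 3.531104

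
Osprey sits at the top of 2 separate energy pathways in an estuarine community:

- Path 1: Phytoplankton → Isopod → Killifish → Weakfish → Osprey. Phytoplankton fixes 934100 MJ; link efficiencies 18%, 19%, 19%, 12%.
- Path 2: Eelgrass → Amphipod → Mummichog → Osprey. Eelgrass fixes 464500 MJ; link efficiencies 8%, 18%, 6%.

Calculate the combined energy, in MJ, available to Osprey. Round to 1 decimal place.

Path 1: 934100 × 0.18 × 0.19 × 0.19 × 0.12 = 728.373816 MJ
Path 2: 464500 × 0.08 × 0.18 × 0.06 = 401.328 MJ
Total at Osprey: 728.373816 + 401.328 = 1129.701816 MJ

1129.7 MJ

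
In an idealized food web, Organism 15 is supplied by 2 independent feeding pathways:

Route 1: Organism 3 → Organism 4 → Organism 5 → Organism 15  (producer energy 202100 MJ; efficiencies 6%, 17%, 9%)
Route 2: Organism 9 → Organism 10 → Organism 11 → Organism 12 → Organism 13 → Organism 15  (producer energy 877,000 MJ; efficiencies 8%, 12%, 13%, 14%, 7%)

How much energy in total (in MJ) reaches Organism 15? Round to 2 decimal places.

Route 1: 202100 × 0.06 × 0.17 × 0.09 = 185.5278 MJ
Route 2: 877000 × 0.08 × 0.12 × 0.13 × 0.14 × 0.07 = 10.7260608 MJ
Total at Organism 15: 185.5278 + 10.7260608 = 196.2538608 MJ

196.25 MJ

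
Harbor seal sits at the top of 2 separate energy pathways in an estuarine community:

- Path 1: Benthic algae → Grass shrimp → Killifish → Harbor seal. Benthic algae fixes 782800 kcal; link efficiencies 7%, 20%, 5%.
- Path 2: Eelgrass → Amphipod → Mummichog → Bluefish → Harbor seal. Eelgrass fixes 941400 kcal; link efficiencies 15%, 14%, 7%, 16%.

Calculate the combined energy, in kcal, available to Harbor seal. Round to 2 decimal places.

769.38 kcal

Path 1: 782800 × 0.07 × 0.2 × 0.05 = 547.96 kcal
Path 2: 941400 × 0.15 × 0.14 × 0.07 × 0.16 = 221.41728 kcal
Total at Harbor seal: 547.96 + 221.41728 = 769.37728 kcal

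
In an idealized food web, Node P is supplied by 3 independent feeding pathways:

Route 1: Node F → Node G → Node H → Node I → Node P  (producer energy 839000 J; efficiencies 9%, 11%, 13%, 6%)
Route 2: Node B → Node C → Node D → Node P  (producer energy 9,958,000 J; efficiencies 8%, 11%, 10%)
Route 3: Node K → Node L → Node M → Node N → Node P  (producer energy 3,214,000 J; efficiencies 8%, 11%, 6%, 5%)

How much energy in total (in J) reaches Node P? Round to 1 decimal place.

Route 1: 839000 × 0.09 × 0.11 × 0.13 × 0.06 = 64.78758 J
Route 2: 9958000 × 0.08 × 0.11 × 0.1 = 8763.04 J
Route 3: 3214000 × 0.08 × 0.11 × 0.06 × 0.05 = 84.8496 J
Total at Node P: 64.78758 + 8763.04 + 84.8496 = 8912.67718 J

8912.7 J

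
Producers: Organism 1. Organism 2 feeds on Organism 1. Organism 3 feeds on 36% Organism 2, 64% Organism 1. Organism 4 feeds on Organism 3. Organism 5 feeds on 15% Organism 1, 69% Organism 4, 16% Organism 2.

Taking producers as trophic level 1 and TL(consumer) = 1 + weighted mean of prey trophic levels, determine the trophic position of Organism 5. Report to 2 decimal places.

3.79

Organism 2: 1 + 1 = 2
Organism 3: 1 + (0.36×2 + 0.64×1) = 2.36
Organism 4: 1 + 2.36 = 3.36
Organism 5: 1 + (0.15×1 + 0.69×3.36 + 0.16×2) = 3.7884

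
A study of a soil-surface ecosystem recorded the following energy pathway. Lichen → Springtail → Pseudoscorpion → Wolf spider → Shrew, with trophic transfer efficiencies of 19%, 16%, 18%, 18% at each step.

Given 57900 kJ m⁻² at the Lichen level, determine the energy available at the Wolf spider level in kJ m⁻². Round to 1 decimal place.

Springtail: 57900 × 0.19 = 11001 kJ m⁻²
Pseudoscorpion: 11001 × 0.16 = 1760.16 kJ m⁻²
Wolf spider: 1760.16 × 0.18 = 316.8288 kJ m⁻²

316.8 kJ m⁻²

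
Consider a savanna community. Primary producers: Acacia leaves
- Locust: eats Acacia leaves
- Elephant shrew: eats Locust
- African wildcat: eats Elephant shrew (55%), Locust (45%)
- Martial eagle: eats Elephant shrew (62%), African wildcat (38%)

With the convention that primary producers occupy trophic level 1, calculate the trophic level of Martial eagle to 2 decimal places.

Locust: 1 + 1 = 2
Elephant shrew: 1 + 2 = 3
African wildcat: 1 + (0.55×3 + 0.45×2) = 3.55
Martial eagle: 1 + (0.62×3 + 0.38×3.55) = 4.209

4.21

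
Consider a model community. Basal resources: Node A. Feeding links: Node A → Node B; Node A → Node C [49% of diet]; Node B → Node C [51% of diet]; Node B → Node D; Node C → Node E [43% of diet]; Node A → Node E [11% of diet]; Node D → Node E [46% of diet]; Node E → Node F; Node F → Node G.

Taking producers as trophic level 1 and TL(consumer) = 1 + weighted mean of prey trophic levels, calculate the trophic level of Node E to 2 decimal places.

Node B: 1 + 1 = 2
Node C: 1 + (0.49×1 + 0.51×2) = 2.51
Node D: 1 + 2 = 3
Node E: 1 + (0.43×2.51 + 0.11×1 + 0.46×3) = 3.5693
Node F: 1 + 3.5693 = 4.5693
Node G: 1 + 4.5693 = 5.5693

3.57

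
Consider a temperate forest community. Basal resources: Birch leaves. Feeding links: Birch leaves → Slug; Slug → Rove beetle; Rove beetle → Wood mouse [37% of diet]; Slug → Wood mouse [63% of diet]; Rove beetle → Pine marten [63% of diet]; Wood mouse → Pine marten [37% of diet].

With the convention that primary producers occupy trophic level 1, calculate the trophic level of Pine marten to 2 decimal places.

4.14

Slug: 1 + 1 = 2
Rove beetle: 1 + 2 = 3
Wood mouse: 1 + (0.37×3 + 0.63×2) = 3.37
Pine marten: 1 + (0.63×3 + 0.37×3.37) = 4.1369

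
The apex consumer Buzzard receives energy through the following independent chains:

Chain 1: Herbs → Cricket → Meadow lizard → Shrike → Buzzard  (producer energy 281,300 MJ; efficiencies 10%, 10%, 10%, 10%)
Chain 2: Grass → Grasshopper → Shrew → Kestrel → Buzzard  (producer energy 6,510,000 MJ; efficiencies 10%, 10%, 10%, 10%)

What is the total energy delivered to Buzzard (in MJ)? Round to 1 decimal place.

679.1 MJ

Chain 1: 281300 × 0.1 × 0.1 × 0.1 × 0.1 = 28.13 MJ
Chain 2: 6510000 × 0.1 × 0.1 × 0.1 × 0.1 = 651 MJ
Total at Buzzard: 28.13 + 651 = 679.13 MJ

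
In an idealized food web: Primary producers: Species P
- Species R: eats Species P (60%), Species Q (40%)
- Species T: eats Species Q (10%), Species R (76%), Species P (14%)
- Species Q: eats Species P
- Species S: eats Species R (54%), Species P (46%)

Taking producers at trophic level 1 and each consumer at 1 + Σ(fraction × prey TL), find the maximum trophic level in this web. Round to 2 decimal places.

3.16

Species Q: 1 + 1 = 2
Species R: 1 + (0.6×1 + 0.4×2) = 2.4
Species S: 1 + (0.54×2.4 + 0.46×1) = 2.756
Species T: 1 + (0.1×2 + 0.76×2.4 + 0.14×1) = 3.164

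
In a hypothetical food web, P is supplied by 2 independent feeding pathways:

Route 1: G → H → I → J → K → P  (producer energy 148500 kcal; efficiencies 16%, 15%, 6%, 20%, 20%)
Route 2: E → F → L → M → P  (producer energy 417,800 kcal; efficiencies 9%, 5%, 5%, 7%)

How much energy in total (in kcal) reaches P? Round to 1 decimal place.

Route 1: 148500 × 0.16 × 0.15 × 0.06 × 0.2 × 0.2 = 8.5536 kcal
Route 2: 417800 × 0.09 × 0.05 × 0.05 × 0.07 = 6.58035 kcal
Total at P: 8.5536 + 6.58035 = 15.13395 kcal

15.1 kcal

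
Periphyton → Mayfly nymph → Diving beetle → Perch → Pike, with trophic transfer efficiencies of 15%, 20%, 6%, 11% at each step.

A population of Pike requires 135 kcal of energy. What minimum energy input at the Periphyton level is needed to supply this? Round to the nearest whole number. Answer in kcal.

Cumulative transfer efficiency: 0.15 × 0.2 × 0.06 × 0.11 = 0.000198
Periphyton energy = 135 / 0.000198 = 681818 kcal

681818 kcal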